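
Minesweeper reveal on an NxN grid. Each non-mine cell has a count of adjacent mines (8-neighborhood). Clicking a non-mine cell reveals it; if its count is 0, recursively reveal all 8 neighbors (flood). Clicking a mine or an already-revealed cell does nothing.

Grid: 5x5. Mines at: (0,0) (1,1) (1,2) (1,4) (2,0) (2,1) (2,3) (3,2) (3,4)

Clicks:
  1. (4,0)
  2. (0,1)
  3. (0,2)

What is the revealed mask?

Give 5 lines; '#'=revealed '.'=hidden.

Click 1 (4,0) count=0: revealed 4 new [(3,0) (3,1) (4,0) (4,1)] -> total=4
Click 2 (0,1) count=3: revealed 1 new [(0,1)] -> total=5
Click 3 (0,2) count=2: revealed 1 new [(0,2)] -> total=6

Answer: .##..
.....
.....
##...
##...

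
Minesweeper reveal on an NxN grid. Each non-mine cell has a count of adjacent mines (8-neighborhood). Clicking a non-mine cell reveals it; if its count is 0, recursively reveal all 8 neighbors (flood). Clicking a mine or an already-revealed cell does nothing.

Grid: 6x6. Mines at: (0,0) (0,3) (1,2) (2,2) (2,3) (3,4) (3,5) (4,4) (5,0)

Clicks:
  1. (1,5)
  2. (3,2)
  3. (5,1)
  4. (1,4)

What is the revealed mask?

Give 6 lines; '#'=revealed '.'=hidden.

Click 1 (1,5) count=0: revealed 6 new [(0,4) (0,5) (1,4) (1,5) (2,4) (2,5)] -> total=6
Click 2 (3,2) count=2: revealed 1 new [(3,2)] -> total=7
Click 3 (5,1) count=1: revealed 1 new [(5,1)] -> total=8
Click 4 (1,4) count=2: revealed 0 new [(none)] -> total=8

Answer: ....##
....##
....##
..#...
......
.#....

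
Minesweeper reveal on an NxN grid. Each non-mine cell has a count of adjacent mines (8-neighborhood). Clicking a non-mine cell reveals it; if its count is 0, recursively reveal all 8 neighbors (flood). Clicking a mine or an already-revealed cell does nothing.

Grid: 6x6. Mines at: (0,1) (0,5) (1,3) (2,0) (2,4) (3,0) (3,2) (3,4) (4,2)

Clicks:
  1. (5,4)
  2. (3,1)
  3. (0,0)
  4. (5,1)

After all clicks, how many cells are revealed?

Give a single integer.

Click 1 (5,4) count=0: revealed 6 new [(4,3) (4,4) (4,5) (5,3) (5,4) (5,5)] -> total=6
Click 2 (3,1) count=4: revealed 1 new [(3,1)] -> total=7
Click 3 (0,0) count=1: revealed 1 new [(0,0)] -> total=8
Click 4 (5,1) count=1: revealed 1 new [(5,1)] -> total=9

Answer: 9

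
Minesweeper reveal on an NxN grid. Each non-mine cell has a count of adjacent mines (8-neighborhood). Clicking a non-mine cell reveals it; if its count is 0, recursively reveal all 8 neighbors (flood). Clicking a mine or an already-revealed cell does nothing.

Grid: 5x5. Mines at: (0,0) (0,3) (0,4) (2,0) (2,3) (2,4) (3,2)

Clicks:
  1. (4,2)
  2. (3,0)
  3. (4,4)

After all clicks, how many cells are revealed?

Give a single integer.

Answer: 6

Derivation:
Click 1 (4,2) count=1: revealed 1 new [(4,2)] -> total=1
Click 2 (3,0) count=1: revealed 1 new [(3,0)] -> total=2
Click 3 (4,4) count=0: revealed 4 new [(3,3) (3,4) (4,3) (4,4)] -> total=6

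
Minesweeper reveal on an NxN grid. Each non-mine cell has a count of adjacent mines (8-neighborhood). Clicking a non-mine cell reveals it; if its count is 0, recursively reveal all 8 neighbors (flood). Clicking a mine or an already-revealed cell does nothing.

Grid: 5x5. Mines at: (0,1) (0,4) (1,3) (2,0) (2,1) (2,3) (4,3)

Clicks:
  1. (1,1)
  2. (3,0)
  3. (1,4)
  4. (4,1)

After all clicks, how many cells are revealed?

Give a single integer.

Click 1 (1,1) count=3: revealed 1 new [(1,1)] -> total=1
Click 2 (3,0) count=2: revealed 1 new [(3,0)] -> total=2
Click 3 (1,4) count=3: revealed 1 new [(1,4)] -> total=3
Click 4 (4,1) count=0: revealed 5 new [(3,1) (3,2) (4,0) (4,1) (4,2)] -> total=8

Answer: 8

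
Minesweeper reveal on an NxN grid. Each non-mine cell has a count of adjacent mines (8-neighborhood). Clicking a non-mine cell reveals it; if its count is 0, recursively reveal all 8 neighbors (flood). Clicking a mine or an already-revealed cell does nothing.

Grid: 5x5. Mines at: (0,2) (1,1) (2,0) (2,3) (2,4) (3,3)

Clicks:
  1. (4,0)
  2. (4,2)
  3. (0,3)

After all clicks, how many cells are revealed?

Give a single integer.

Answer: 7

Derivation:
Click 1 (4,0) count=0: revealed 6 new [(3,0) (3,1) (3,2) (4,0) (4,1) (4,2)] -> total=6
Click 2 (4,2) count=1: revealed 0 new [(none)] -> total=6
Click 3 (0,3) count=1: revealed 1 new [(0,3)] -> total=7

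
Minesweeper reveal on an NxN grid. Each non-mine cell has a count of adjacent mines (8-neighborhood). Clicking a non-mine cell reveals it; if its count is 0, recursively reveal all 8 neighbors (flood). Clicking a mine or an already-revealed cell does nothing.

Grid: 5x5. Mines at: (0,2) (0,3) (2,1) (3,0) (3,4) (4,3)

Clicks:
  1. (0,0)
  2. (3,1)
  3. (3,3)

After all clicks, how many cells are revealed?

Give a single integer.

Click 1 (0,0) count=0: revealed 4 new [(0,0) (0,1) (1,0) (1,1)] -> total=4
Click 2 (3,1) count=2: revealed 1 new [(3,1)] -> total=5
Click 3 (3,3) count=2: revealed 1 new [(3,3)] -> total=6

Answer: 6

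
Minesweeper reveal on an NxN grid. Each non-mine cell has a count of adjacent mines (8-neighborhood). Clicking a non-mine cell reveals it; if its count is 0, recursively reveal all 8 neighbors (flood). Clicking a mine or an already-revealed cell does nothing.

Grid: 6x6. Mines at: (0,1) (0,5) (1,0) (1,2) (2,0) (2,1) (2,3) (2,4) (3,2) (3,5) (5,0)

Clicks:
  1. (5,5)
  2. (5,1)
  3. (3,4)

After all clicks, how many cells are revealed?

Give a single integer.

Answer: 11

Derivation:
Click 1 (5,5) count=0: revealed 10 new [(4,1) (4,2) (4,3) (4,4) (4,5) (5,1) (5,2) (5,3) (5,4) (5,5)] -> total=10
Click 2 (5,1) count=1: revealed 0 new [(none)] -> total=10
Click 3 (3,4) count=3: revealed 1 new [(3,4)] -> total=11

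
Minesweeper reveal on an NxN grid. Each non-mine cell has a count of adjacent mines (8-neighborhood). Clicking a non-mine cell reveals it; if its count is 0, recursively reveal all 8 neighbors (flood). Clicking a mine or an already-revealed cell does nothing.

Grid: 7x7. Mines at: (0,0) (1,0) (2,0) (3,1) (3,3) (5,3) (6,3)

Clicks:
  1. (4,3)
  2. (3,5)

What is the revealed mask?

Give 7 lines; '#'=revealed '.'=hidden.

Click 1 (4,3) count=2: revealed 1 new [(4,3)] -> total=1
Click 2 (3,5) count=0: revealed 30 new [(0,1) (0,2) (0,3) (0,4) (0,5) (0,6) (1,1) (1,2) (1,3) (1,4) (1,5) (1,6) (2,1) (2,2) (2,3) (2,4) (2,5) (2,6) (3,4) (3,5) (3,6) (4,4) (4,5) (4,6) (5,4) (5,5) (5,6) (6,4) (6,5) (6,6)] -> total=31

Answer: .######
.######
.######
....###
...####
....###
....###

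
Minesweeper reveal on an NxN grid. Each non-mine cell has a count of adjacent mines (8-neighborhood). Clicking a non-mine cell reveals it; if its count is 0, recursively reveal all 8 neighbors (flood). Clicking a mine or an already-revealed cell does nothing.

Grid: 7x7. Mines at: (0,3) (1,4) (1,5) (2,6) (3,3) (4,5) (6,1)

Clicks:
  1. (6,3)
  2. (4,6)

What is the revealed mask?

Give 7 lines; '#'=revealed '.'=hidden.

Click 1 (6,3) count=0: revealed 13 new [(4,2) (4,3) (4,4) (5,2) (5,3) (5,4) (5,5) (5,6) (6,2) (6,3) (6,4) (6,5) (6,6)] -> total=13
Click 2 (4,6) count=1: revealed 1 new [(4,6)] -> total=14

Answer: .......
.......
.......
.......
..###.#
..#####
..#####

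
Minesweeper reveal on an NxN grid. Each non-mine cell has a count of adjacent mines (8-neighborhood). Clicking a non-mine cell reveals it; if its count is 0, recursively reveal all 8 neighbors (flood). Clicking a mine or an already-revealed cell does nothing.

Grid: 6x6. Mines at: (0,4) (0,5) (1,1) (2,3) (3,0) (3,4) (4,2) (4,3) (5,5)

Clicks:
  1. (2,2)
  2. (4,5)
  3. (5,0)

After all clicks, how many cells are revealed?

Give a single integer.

Answer: 6

Derivation:
Click 1 (2,2) count=2: revealed 1 new [(2,2)] -> total=1
Click 2 (4,5) count=2: revealed 1 new [(4,5)] -> total=2
Click 3 (5,0) count=0: revealed 4 new [(4,0) (4,1) (5,0) (5,1)] -> total=6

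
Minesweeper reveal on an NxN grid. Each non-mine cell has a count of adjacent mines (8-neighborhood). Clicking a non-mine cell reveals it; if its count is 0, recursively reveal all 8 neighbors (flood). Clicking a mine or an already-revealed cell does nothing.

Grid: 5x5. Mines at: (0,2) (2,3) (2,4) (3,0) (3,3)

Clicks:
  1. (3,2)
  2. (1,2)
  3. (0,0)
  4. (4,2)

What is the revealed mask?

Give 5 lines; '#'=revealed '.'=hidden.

Click 1 (3,2) count=2: revealed 1 new [(3,2)] -> total=1
Click 2 (1,2) count=2: revealed 1 new [(1,2)] -> total=2
Click 3 (0,0) count=0: revealed 6 new [(0,0) (0,1) (1,0) (1,1) (2,0) (2,1)] -> total=8
Click 4 (4,2) count=1: revealed 1 new [(4,2)] -> total=9

Answer: ##...
###..
##...
..#..
..#..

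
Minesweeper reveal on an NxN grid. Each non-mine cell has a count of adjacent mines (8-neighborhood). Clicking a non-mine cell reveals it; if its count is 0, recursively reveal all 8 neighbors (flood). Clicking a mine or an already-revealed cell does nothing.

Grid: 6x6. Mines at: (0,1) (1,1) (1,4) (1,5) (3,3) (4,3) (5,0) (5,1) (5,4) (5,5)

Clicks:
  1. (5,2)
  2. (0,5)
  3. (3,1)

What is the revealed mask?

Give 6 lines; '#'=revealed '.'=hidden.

Click 1 (5,2) count=2: revealed 1 new [(5,2)] -> total=1
Click 2 (0,5) count=2: revealed 1 new [(0,5)] -> total=2
Click 3 (3,1) count=0: revealed 9 new [(2,0) (2,1) (2,2) (3,0) (3,1) (3,2) (4,0) (4,1) (4,2)] -> total=11

Answer: .....#
......
###...
###...
###...
..#...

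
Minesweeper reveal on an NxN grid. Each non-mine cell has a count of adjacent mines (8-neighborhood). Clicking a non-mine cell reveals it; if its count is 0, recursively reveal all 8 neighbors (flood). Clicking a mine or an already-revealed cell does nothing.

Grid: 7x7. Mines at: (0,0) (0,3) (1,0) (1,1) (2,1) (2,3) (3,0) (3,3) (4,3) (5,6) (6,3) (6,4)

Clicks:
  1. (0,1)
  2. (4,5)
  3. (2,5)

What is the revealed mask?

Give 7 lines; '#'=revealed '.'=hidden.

Answer: .#..###
....###
....###
....###
....###
.......
.......

Derivation:
Click 1 (0,1) count=3: revealed 1 new [(0,1)] -> total=1
Click 2 (4,5) count=1: revealed 1 new [(4,5)] -> total=2
Click 3 (2,5) count=0: revealed 14 new [(0,4) (0,5) (0,6) (1,4) (1,5) (1,6) (2,4) (2,5) (2,6) (3,4) (3,5) (3,6) (4,4) (4,6)] -> total=16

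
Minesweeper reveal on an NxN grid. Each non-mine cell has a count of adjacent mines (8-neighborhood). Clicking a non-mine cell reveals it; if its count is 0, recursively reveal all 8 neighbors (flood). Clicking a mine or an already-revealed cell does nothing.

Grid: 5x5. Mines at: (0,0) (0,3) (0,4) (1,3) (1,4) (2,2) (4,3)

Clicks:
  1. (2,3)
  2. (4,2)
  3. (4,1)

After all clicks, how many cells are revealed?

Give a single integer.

Click 1 (2,3) count=3: revealed 1 new [(2,3)] -> total=1
Click 2 (4,2) count=1: revealed 1 new [(4,2)] -> total=2
Click 3 (4,1) count=0: revealed 9 new [(1,0) (1,1) (2,0) (2,1) (3,0) (3,1) (3,2) (4,0) (4,1)] -> total=11

Answer: 11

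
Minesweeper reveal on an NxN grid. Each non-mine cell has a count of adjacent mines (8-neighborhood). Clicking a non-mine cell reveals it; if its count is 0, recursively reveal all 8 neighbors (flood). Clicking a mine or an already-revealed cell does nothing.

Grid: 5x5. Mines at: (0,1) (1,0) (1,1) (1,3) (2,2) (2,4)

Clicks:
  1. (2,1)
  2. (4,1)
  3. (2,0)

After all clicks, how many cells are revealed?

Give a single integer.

Answer: 12

Derivation:
Click 1 (2,1) count=3: revealed 1 new [(2,1)] -> total=1
Click 2 (4,1) count=0: revealed 11 new [(2,0) (3,0) (3,1) (3,2) (3,3) (3,4) (4,0) (4,1) (4,2) (4,3) (4,4)] -> total=12
Click 3 (2,0) count=2: revealed 0 new [(none)] -> total=12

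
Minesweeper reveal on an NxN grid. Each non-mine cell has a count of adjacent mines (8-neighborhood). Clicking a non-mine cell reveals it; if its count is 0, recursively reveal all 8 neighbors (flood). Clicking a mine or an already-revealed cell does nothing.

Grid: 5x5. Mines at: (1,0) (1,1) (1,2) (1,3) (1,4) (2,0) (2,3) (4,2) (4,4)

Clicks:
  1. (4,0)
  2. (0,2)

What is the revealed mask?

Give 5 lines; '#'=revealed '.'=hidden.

Click 1 (4,0) count=0: revealed 4 new [(3,0) (3,1) (4,0) (4,1)] -> total=4
Click 2 (0,2) count=3: revealed 1 new [(0,2)] -> total=5

Answer: ..#..
.....
.....
##...
##...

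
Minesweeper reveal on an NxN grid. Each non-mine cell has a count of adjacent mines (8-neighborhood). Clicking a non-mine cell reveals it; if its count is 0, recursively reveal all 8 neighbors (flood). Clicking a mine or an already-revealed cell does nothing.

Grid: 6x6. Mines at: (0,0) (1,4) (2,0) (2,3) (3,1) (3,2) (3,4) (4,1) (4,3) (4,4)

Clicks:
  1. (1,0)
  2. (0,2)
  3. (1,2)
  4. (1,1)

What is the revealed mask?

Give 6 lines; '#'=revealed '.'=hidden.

Answer: .###..
####..
......
......
......
......

Derivation:
Click 1 (1,0) count=2: revealed 1 new [(1,0)] -> total=1
Click 2 (0,2) count=0: revealed 6 new [(0,1) (0,2) (0,3) (1,1) (1,2) (1,3)] -> total=7
Click 3 (1,2) count=1: revealed 0 new [(none)] -> total=7
Click 4 (1,1) count=2: revealed 0 new [(none)] -> total=7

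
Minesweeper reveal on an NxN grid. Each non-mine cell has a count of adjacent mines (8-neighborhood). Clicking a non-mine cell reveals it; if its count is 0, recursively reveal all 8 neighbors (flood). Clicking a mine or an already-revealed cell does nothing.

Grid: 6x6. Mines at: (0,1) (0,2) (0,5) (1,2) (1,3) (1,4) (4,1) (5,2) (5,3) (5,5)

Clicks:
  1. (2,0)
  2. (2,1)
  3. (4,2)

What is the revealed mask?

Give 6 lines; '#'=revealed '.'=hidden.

Answer: ......
##....
##....
##....
..#...
......

Derivation:
Click 1 (2,0) count=0: revealed 6 new [(1,0) (1,1) (2,0) (2,1) (3,0) (3,1)] -> total=6
Click 2 (2,1) count=1: revealed 0 new [(none)] -> total=6
Click 3 (4,2) count=3: revealed 1 new [(4,2)] -> total=7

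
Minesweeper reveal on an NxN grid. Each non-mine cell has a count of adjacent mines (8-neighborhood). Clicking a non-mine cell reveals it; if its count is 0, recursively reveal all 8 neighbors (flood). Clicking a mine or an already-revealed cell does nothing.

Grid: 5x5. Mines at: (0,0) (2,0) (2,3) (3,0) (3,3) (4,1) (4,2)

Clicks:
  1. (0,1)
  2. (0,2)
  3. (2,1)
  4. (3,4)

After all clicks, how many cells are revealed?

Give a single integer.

Click 1 (0,1) count=1: revealed 1 new [(0,1)] -> total=1
Click 2 (0,2) count=0: revealed 7 new [(0,2) (0,3) (0,4) (1,1) (1,2) (1,3) (1,4)] -> total=8
Click 3 (2,1) count=2: revealed 1 new [(2,1)] -> total=9
Click 4 (3,4) count=2: revealed 1 new [(3,4)] -> total=10

Answer: 10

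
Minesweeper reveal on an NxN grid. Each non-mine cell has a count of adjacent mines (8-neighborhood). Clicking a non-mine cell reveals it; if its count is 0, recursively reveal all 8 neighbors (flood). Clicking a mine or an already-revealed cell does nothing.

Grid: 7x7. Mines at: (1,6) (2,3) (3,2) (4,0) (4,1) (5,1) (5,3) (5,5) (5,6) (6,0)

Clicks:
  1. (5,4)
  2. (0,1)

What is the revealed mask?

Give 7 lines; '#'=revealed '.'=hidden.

Answer: ######.
######.
###....
##.....
.......
....#..
.......

Derivation:
Click 1 (5,4) count=2: revealed 1 new [(5,4)] -> total=1
Click 2 (0,1) count=0: revealed 17 new [(0,0) (0,1) (0,2) (0,3) (0,4) (0,5) (1,0) (1,1) (1,2) (1,3) (1,4) (1,5) (2,0) (2,1) (2,2) (3,0) (3,1)] -> total=18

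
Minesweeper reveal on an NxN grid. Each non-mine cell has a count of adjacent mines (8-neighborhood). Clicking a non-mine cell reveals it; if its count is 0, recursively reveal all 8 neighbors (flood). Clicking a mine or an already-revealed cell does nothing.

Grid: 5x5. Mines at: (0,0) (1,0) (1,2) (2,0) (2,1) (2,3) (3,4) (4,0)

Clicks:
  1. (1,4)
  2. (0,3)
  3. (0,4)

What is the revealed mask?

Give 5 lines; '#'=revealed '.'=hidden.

Answer: ...##
...##
.....
.....
.....

Derivation:
Click 1 (1,4) count=1: revealed 1 new [(1,4)] -> total=1
Click 2 (0,3) count=1: revealed 1 new [(0,3)] -> total=2
Click 3 (0,4) count=0: revealed 2 new [(0,4) (1,3)] -> total=4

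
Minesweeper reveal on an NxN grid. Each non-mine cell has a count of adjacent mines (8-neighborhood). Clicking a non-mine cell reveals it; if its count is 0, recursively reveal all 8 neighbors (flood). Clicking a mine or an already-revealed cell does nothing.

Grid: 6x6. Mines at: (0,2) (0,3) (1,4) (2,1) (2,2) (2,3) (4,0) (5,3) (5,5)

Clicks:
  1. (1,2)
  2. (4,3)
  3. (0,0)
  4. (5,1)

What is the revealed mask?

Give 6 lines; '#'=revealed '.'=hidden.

Answer: ##....
###...
......
......
...#..
.#....

Derivation:
Click 1 (1,2) count=5: revealed 1 new [(1,2)] -> total=1
Click 2 (4,3) count=1: revealed 1 new [(4,3)] -> total=2
Click 3 (0,0) count=0: revealed 4 new [(0,0) (0,1) (1,0) (1,1)] -> total=6
Click 4 (5,1) count=1: revealed 1 new [(5,1)] -> total=7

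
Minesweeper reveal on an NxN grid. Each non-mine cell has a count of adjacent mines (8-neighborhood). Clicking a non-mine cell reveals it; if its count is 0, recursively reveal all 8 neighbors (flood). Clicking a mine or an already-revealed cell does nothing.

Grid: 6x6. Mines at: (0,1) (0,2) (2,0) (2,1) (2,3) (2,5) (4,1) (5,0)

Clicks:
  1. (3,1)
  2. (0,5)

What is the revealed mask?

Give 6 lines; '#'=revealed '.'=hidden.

Click 1 (3,1) count=3: revealed 1 new [(3,1)] -> total=1
Click 2 (0,5) count=0: revealed 6 new [(0,3) (0,4) (0,5) (1,3) (1,4) (1,5)] -> total=7

Answer: ...###
...###
......
.#....
......
......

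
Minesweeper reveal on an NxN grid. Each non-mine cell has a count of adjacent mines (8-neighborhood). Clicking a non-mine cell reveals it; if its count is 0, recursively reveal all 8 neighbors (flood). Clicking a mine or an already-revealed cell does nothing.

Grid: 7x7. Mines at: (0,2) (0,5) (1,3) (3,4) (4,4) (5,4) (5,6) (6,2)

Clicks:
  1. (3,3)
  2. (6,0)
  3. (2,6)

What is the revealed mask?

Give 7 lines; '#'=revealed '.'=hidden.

Answer: ##.....
###..##
####.##
####.##
####.##
####...
##.....

Derivation:
Click 1 (3,3) count=2: revealed 1 new [(3,3)] -> total=1
Click 2 (6,0) count=0: revealed 22 new [(0,0) (0,1) (1,0) (1,1) (1,2) (2,0) (2,1) (2,2) (2,3) (3,0) (3,1) (3,2) (4,0) (4,1) (4,2) (4,3) (5,0) (5,1) (5,2) (5,3) (6,0) (6,1)] -> total=23
Click 3 (2,6) count=0: revealed 8 new [(1,5) (1,6) (2,5) (2,6) (3,5) (3,6) (4,5) (4,6)] -> total=31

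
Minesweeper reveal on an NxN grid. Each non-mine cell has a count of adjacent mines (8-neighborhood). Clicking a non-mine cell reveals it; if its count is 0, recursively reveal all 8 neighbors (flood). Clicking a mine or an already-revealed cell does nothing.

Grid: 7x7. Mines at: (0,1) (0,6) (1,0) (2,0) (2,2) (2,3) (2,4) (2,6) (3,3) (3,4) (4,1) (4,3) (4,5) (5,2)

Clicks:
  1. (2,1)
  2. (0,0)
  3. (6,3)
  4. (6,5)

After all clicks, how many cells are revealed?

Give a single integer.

Answer: 10

Derivation:
Click 1 (2,1) count=3: revealed 1 new [(2,1)] -> total=1
Click 2 (0,0) count=2: revealed 1 new [(0,0)] -> total=2
Click 3 (6,3) count=1: revealed 1 new [(6,3)] -> total=3
Click 4 (6,5) count=0: revealed 7 new [(5,3) (5,4) (5,5) (5,6) (6,4) (6,5) (6,6)] -> total=10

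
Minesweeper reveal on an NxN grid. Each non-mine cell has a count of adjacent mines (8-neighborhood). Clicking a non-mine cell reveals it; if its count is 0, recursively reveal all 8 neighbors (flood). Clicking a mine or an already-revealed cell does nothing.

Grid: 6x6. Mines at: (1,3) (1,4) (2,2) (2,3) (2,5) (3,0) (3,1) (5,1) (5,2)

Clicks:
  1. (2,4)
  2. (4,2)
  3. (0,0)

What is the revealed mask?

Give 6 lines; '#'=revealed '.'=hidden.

Answer: ###...
###...
##..#.
......
..#...
......

Derivation:
Click 1 (2,4) count=4: revealed 1 new [(2,4)] -> total=1
Click 2 (4,2) count=3: revealed 1 new [(4,2)] -> total=2
Click 3 (0,0) count=0: revealed 8 new [(0,0) (0,1) (0,2) (1,0) (1,1) (1,2) (2,0) (2,1)] -> total=10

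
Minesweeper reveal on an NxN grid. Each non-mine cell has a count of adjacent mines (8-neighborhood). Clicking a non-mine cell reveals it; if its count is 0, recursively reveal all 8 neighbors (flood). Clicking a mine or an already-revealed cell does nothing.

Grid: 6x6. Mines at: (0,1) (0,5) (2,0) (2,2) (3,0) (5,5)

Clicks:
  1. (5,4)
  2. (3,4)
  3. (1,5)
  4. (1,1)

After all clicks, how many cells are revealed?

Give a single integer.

Answer: 23

Derivation:
Click 1 (5,4) count=1: revealed 1 new [(5,4)] -> total=1
Click 2 (3,4) count=0: revealed 21 new [(1,3) (1,4) (1,5) (2,3) (2,4) (2,5) (3,1) (3,2) (3,3) (3,4) (3,5) (4,0) (4,1) (4,2) (4,3) (4,4) (4,5) (5,0) (5,1) (5,2) (5,3)] -> total=22
Click 3 (1,5) count=1: revealed 0 new [(none)] -> total=22
Click 4 (1,1) count=3: revealed 1 new [(1,1)] -> total=23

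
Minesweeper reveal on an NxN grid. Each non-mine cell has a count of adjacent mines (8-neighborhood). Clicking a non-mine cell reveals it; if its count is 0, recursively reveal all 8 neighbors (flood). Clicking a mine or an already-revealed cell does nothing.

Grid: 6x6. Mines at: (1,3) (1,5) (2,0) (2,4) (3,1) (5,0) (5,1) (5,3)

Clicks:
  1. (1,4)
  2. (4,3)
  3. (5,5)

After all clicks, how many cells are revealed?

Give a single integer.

Click 1 (1,4) count=3: revealed 1 new [(1,4)] -> total=1
Click 2 (4,3) count=1: revealed 1 new [(4,3)] -> total=2
Click 3 (5,5) count=0: revealed 6 new [(3,4) (3,5) (4,4) (4,5) (5,4) (5,5)] -> total=8

Answer: 8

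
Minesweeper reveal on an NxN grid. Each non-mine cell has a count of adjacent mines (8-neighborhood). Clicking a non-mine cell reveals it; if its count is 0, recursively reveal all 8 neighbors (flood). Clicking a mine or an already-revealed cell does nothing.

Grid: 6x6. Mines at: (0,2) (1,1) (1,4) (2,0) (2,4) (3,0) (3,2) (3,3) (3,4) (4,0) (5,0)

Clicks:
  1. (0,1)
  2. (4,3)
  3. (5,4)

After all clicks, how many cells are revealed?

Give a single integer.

Answer: 11

Derivation:
Click 1 (0,1) count=2: revealed 1 new [(0,1)] -> total=1
Click 2 (4,3) count=3: revealed 1 new [(4,3)] -> total=2
Click 3 (5,4) count=0: revealed 9 new [(4,1) (4,2) (4,4) (4,5) (5,1) (5,2) (5,3) (5,4) (5,5)] -> total=11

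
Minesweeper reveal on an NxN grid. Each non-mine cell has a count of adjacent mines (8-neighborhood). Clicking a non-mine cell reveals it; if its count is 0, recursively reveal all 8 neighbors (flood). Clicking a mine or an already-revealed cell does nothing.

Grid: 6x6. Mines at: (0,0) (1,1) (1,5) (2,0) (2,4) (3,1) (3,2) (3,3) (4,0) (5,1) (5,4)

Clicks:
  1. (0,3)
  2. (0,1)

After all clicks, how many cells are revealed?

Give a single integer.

Click 1 (0,3) count=0: revealed 6 new [(0,2) (0,3) (0,4) (1,2) (1,3) (1,4)] -> total=6
Click 2 (0,1) count=2: revealed 1 new [(0,1)] -> total=7

Answer: 7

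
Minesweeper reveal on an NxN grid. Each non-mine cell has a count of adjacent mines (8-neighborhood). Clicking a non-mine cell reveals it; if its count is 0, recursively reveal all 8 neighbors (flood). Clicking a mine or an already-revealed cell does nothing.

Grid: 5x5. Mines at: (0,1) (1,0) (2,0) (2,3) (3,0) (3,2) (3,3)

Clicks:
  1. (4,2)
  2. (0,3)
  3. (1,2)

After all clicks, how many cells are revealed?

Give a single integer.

Answer: 7

Derivation:
Click 1 (4,2) count=2: revealed 1 new [(4,2)] -> total=1
Click 2 (0,3) count=0: revealed 6 new [(0,2) (0,3) (0,4) (1,2) (1,3) (1,4)] -> total=7
Click 3 (1,2) count=2: revealed 0 new [(none)] -> total=7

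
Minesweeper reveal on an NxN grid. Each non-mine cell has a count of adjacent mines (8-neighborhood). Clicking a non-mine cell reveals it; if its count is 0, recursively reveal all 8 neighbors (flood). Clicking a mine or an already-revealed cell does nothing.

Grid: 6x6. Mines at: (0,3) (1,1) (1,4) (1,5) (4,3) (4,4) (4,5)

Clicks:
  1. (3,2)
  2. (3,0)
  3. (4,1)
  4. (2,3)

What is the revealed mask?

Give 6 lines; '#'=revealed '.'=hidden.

Answer: ......
......
####..
###...
###...
###...

Derivation:
Click 1 (3,2) count=1: revealed 1 new [(3,2)] -> total=1
Click 2 (3,0) count=0: revealed 11 new [(2,0) (2,1) (2,2) (3,0) (3,1) (4,0) (4,1) (4,2) (5,0) (5,1) (5,2)] -> total=12
Click 3 (4,1) count=0: revealed 0 new [(none)] -> total=12
Click 4 (2,3) count=1: revealed 1 new [(2,3)] -> total=13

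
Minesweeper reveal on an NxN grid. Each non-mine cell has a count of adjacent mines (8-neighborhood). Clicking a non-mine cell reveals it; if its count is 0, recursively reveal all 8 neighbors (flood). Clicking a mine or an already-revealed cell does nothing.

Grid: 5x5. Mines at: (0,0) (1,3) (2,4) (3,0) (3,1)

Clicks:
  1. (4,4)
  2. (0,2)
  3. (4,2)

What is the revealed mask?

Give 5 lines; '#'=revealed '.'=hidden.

Answer: ..#..
.....
.....
..###
..###

Derivation:
Click 1 (4,4) count=0: revealed 6 new [(3,2) (3,3) (3,4) (4,2) (4,3) (4,4)] -> total=6
Click 2 (0,2) count=1: revealed 1 new [(0,2)] -> total=7
Click 3 (4,2) count=1: revealed 0 new [(none)] -> total=7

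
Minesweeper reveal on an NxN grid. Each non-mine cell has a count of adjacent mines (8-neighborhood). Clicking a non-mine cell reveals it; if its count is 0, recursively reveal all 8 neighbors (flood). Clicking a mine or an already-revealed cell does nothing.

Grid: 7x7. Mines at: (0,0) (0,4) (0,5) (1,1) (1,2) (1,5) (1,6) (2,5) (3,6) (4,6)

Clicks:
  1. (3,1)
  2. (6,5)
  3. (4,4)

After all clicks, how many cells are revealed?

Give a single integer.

Click 1 (3,1) count=0: revealed 31 new [(2,0) (2,1) (2,2) (2,3) (2,4) (3,0) (3,1) (3,2) (3,3) (3,4) (3,5) (4,0) (4,1) (4,2) (4,3) (4,4) (4,5) (5,0) (5,1) (5,2) (5,3) (5,4) (5,5) (5,6) (6,0) (6,1) (6,2) (6,3) (6,4) (6,5) (6,6)] -> total=31
Click 2 (6,5) count=0: revealed 0 new [(none)] -> total=31
Click 3 (4,4) count=0: revealed 0 new [(none)] -> total=31

Answer: 31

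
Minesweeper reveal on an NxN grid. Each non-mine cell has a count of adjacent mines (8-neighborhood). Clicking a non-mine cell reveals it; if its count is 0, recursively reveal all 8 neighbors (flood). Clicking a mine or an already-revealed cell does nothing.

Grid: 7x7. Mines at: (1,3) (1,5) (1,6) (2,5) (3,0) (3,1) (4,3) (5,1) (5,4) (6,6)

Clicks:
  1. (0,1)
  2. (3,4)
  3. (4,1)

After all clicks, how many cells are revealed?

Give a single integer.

Answer: 11

Derivation:
Click 1 (0,1) count=0: revealed 9 new [(0,0) (0,1) (0,2) (1,0) (1,1) (1,2) (2,0) (2,1) (2,2)] -> total=9
Click 2 (3,4) count=2: revealed 1 new [(3,4)] -> total=10
Click 3 (4,1) count=3: revealed 1 new [(4,1)] -> total=11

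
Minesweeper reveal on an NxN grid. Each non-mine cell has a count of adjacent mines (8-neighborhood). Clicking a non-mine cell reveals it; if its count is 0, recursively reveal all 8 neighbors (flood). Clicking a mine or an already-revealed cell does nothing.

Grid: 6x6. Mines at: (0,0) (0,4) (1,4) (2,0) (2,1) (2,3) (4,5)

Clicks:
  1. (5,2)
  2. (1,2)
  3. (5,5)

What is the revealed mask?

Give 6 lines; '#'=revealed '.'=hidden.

Answer: ......
..#...
......
#####.
#####.
######

Derivation:
Click 1 (5,2) count=0: revealed 15 new [(3,0) (3,1) (3,2) (3,3) (3,4) (4,0) (4,1) (4,2) (4,3) (4,4) (5,0) (5,1) (5,2) (5,3) (5,4)] -> total=15
Click 2 (1,2) count=2: revealed 1 new [(1,2)] -> total=16
Click 3 (5,5) count=1: revealed 1 new [(5,5)] -> total=17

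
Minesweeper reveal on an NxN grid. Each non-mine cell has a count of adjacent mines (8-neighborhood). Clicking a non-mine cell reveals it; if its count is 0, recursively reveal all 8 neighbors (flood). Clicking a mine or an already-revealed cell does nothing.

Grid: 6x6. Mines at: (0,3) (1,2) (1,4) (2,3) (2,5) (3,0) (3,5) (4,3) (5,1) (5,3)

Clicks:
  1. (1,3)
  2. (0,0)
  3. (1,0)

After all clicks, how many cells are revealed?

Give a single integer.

Answer: 7

Derivation:
Click 1 (1,3) count=4: revealed 1 new [(1,3)] -> total=1
Click 2 (0,0) count=0: revealed 6 new [(0,0) (0,1) (1,0) (1,1) (2,0) (2,1)] -> total=7
Click 3 (1,0) count=0: revealed 0 new [(none)] -> total=7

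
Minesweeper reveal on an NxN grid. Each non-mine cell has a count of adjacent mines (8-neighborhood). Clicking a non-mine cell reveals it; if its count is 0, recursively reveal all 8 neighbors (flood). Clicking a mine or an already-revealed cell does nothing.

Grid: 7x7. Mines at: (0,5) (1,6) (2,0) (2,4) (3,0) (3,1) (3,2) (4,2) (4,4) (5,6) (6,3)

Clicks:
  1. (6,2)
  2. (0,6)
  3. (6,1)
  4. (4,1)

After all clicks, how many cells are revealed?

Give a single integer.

Answer: 9

Derivation:
Click 1 (6,2) count=1: revealed 1 new [(6,2)] -> total=1
Click 2 (0,6) count=2: revealed 1 new [(0,6)] -> total=2
Click 3 (6,1) count=0: revealed 7 new [(4,0) (4,1) (5,0) (5,1) (5,2) (6,0) (6,1)] -> total=9
Click 4 (4,1) count=4: revealed 0 new [(none)] -> total=9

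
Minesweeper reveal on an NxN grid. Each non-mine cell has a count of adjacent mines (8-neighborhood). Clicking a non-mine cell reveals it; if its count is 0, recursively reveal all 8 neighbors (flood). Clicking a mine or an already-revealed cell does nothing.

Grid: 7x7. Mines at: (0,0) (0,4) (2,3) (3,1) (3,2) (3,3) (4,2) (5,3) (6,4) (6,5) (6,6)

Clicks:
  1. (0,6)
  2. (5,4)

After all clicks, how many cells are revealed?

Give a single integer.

Answer: 17

Derivation:
Click 1 (0,6) count=0: revealed 17 new [(0,5) (0,6) (1,4) (1,5) (1,6) (2,4) (2,5) (2,6) (3,4) (3,5) (3,6) (4,4) (4,5) (4,6) (5,4) (5,5) (5,6)] -> total=17
Click 2 (5,4) count=3: revealed 0 new [(none)] -> total=17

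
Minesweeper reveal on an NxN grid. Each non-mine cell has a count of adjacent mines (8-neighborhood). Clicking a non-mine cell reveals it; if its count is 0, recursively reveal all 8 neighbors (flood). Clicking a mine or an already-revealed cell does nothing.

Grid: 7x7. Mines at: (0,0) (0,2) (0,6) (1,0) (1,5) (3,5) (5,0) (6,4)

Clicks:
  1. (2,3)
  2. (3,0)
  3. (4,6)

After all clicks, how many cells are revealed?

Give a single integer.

Answer: 27

Derivation:
Click 1 (2,3) count=0: revealed 26 new [(1,1) (1,2) (1,3) (1,4) (2,0) (2,1) (2,2) (2,3) (2,4) (3,0) (3,1) (3,2) (3,3) (3,4) (4,0) (4,1) (4,2) (4,3) (4,4) (5,1) (5,2) (5,3) (5,4) (6,1) (6,2) (6,3)] -> total=26
Click 2 (3,0) count=0: revealed 0 new [(none)] -> total=26
Click 3 (4,6) count=1: revealed 1 new [(4,6)] -> total=27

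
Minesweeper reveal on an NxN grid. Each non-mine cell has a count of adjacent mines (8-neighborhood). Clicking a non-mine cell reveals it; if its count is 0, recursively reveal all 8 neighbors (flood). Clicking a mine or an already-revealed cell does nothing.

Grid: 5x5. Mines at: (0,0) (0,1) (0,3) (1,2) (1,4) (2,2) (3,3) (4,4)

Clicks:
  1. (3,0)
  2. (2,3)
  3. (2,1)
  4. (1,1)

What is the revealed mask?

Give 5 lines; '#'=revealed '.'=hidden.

Click 1 (3,0) count=0: revealed 10 new [(1,0) (1,1) (2,0) (2,1) (3,0) (3,1) (3,2) (4,0) (4,1) (4,2)] -> total=10
Click 2 (2,3) count=4: revealed 1 new [(2,3)] -> total=11
Click 3 (2,1) count=2: revealed 0 new [(none)] -> total=11
Click 4 (1,1) count=4: revealed 0 new [(none)] -> total=11

Answer: .....
##...
##.#.
###..
###..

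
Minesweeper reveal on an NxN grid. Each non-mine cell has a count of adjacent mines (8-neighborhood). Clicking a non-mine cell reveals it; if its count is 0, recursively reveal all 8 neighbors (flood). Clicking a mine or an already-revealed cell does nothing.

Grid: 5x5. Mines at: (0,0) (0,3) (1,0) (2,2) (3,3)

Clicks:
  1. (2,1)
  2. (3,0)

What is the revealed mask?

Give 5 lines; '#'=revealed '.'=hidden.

Answer: .....
.....
##...
###..
###..

Derivation:
Click 1 (2,1) count=2: revealed 1 new [(2,1)] -> total=1
Click 2 (3,0) count=0: revealed 7 new [(2,0) (3,0) (3,1) (3,2) (4,0) (4,1) (4,2)] -> total=8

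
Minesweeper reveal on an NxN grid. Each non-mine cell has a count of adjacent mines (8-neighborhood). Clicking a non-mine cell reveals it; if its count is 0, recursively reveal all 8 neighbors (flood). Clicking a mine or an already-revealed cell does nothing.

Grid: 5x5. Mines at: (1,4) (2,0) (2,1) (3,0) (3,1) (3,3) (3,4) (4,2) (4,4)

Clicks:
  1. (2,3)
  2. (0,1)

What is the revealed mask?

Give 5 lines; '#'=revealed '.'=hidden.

Click 1 (2,3) count=3: revealed 1 new [(2,3)] -> total=1
Click 2 (0,1) count=0: revealed 8 new [(0,0) (0,1) (0,2) (0,3) (1,0) (1,1) (1,2) (1,3)] -> total=9

Answer: ####.
####.
...#.
.....
.....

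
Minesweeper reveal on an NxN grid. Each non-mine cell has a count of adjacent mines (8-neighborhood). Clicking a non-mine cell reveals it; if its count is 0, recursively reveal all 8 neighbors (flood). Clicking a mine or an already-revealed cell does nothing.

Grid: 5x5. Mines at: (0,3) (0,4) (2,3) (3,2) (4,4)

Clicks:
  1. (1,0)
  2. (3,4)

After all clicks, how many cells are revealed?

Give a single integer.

Click 1 (1,0) count=0: revealed 13 new [(0,0) (0,1) (0,2) (1,0) (1,1) (1,2) (2,0) (2,1) (2,2) (3,0) (3,1) (4,0) (4,1)] -> total=13
Click 2 (3,4) count=2: revealed 1 new [(3,4)] -> total=14

Answer: 14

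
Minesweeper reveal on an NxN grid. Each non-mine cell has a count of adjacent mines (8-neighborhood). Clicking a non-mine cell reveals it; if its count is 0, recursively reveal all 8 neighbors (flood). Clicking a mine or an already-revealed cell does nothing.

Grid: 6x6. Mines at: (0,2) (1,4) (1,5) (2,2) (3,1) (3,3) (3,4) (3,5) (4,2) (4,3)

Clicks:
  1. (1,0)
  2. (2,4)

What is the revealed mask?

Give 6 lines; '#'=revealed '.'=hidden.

Answer: ##....
##....
##..#.
......
......
......

Derivation:
Click 1 (1,0) count=0: revealed 6 new [(0,0) (0,1) (1,0) (1,1) (2,0) (2,1)] -> total=6
Click 2 (2,4) count=5: revealed 1 new [(2,4)] -> total=7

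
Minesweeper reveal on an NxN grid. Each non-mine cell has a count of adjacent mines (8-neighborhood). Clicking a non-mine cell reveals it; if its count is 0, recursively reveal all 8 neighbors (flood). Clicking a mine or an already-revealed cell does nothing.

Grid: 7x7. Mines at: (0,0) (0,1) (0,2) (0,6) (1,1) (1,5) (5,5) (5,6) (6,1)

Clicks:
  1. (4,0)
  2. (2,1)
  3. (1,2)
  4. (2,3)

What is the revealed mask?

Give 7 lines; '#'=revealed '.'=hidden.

Answer: .......
..###..
#######
#######
#######
#####..
..###..

Derivation:
Click 1 (4,0) count=0: revealed 32 new [(1,2) (1,3) (1,4) (2,0) (2,1) (2,2) (2,3) (2,4) (2,5) (2,6) (3,0) (3,1) (3,2) (3,3) (3,4) (3,5) (3,6) (4,0) (4,1) (4,2) (4,3) (4,4) (4,5) (4,6) (5,0) (5,1) (5,2) (5,3) (5,4) (6,2) (6,3) (6,4)] -> total=32
Click 2 (2,1) count=1: revealed 0 new [(none)] -> total=32
Click 3 (1,2) count=3: revealed 0 new [(none)] -> total=32
Click 4 (2,3) count=0: revealed 0 new [(none)] -> total=32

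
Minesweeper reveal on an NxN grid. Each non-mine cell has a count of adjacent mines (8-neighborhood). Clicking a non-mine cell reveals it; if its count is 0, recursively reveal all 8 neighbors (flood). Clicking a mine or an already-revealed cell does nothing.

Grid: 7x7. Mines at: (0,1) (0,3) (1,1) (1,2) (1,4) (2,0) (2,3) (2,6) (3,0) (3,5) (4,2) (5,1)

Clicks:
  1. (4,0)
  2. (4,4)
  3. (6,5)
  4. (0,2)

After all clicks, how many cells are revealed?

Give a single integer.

Click 1 (4,0) count=2: revealed 1 new [(4,0)] -> total=1
Click 2 (4,4) count=1: revealed 1 new [(4,4)] -> total=2
Click 3 (6,5) count=0: revealed 13 new [(4,3) (4,5) (4,6) (5,2) (5,3) (5,4) (5,5) (5,6) (6,2) (6,3) (6,4) (6,5) (6,6)] -> total=15
Click 4 (0,2) count=4: revealed 1 new [(0,2)] -> total=16

Answer: 16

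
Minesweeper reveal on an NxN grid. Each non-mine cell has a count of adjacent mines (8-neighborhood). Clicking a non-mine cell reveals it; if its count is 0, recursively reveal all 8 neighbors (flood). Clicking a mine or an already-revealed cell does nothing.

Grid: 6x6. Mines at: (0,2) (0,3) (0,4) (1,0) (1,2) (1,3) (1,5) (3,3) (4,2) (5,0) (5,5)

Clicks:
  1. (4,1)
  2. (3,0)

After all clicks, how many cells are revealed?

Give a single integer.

Click 1 (4,1) count=2: revealed 1 new [(4,1)] -> total=1
Click 2 (3,0) count=0: revealed 5 new [(2,0) (2,1) (3,0) (3,1) (4,0)] -> total=6

Answer: 6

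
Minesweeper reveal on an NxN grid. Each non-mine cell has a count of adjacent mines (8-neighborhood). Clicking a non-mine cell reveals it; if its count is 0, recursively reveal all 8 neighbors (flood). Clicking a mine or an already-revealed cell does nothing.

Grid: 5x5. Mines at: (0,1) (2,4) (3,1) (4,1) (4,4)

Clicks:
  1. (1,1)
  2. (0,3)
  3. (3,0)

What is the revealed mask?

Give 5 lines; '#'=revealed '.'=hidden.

Click 1 (1,1) count=1: revealed 1 new [(1,1)] -> total=1
Click 2 (0,3) count=0: revealed 6 new [(0,2) (0,3) (0,4) (1,2) (1,3) (1,4)] -> total=7
Click 3 (3,0) count=2: revealed 1 new [(3,0)] -> total=8

Answer: ..###
.####
.....
#....
.....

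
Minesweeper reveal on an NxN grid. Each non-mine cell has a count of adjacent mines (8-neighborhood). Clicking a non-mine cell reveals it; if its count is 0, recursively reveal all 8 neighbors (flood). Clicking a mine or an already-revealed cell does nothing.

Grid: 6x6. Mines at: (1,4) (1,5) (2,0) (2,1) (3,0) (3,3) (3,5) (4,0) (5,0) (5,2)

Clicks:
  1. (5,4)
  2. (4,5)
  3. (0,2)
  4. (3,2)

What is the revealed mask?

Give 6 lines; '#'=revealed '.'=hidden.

Answer: ####..
####..
......
..#...
...###
...###

Derivation:
Click 1 (5,4) count=0: revealed 6 new [(4,3) (4,4) (4,5) (5,3) (5,4) (5,5)] -> total=6
Click 2 (4,5) count=1: revealed 0 new [(none)] -> total=6
Click 3 (0,2) count=0: revealed 8 new [(0,0) (0,1) (0,2) (0,3) (1,0) (1,1) (1,2) (1,3)] -> total=14
Click 4 (3,2) count=2: revealed 1 new [(3,2)] -> total=15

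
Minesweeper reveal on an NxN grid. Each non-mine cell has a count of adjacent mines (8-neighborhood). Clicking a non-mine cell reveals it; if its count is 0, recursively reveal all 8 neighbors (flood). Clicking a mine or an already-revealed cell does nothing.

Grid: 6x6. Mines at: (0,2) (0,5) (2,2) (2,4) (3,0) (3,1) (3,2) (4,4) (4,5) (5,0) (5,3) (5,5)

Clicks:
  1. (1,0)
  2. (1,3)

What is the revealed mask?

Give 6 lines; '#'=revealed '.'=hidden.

Click 1 (1,0) count=0: revealed 6 new [(0,0) (0,1) (1,0) (1,1) (2,0) (2,1)] -> total=6
Click 2 (1,3) count=3: revealed 1 new [(1,3)] -> total=7

Answer: ##....
##.#..
##....
......
......
......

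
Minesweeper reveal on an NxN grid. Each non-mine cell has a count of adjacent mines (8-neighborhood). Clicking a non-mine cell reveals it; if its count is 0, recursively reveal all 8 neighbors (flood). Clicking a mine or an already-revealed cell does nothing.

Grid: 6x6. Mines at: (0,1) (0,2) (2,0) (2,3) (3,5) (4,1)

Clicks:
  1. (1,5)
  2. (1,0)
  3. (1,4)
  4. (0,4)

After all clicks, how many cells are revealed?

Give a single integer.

Answer: 9

Derivation:
Click 1 (1,5) count=0: revealed 8 new [(0,3) (0,4) (0,5) (1,3) (1,4) (1,5) (2,4) (2,5)] -> total=8
Click 2 (1,0) count=2: revealed 1 new [(1,0)] -> total=9
Click 3 (1,4) count=1: revealed 0 new [(none)] -> total=9
Click 4 (0,4) count=0: revealed 0 new [(none)] -> total=9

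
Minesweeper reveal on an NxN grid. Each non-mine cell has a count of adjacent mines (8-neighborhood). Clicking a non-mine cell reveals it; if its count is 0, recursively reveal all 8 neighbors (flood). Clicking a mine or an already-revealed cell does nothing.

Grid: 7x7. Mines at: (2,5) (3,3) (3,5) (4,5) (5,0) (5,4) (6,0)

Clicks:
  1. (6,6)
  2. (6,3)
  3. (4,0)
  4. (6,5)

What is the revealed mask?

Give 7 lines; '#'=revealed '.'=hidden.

Answer: .......
.......
.......
.......
#......
.....##
...#.##

Derivation:
Click 1 (6,6) count=0: revealed 4 new [(5,5) (5,6) (6,5) (6,6)] -> total=4
Click 2 (6,3) count=1: revealed 1 new [(6,3)] -> total=5
Click 3 (4,0) count=1: revealed 1 new [(4,0)] -> total=6
Click 4 (6,5) count=1: revealed 0 new [(none)] -> total=6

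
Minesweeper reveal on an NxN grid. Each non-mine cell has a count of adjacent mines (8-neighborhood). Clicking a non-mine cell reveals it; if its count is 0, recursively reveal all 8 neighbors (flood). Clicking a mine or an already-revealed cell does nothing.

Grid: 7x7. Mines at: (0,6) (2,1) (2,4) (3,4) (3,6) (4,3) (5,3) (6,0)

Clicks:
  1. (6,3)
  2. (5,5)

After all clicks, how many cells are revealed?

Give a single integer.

Answer: 10

Derivation:
Click 1 (6,3) count=1: revealed 1 new [(6,3)] -> total=1
Click 2 (5,5) count=0: revealed 9 new [(4,4) (4,5) (4,6) (5,4) (5,5) (5,6) (6,4) (6,5) (6,6)] -> total=10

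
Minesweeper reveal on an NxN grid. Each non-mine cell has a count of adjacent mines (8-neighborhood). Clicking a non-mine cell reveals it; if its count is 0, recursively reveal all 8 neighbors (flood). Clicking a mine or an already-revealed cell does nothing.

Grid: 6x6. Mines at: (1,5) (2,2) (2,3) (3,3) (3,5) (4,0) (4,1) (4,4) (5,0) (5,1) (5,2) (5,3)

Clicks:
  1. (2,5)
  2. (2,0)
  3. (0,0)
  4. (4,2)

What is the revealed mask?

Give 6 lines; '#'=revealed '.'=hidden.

Click 1 (2,5) count=2: revealed 1 new [(2,5)] -> total=1
Click 2 (2,0) count=0: revealed 14 new [(0,0) (0,1) (0,2) (0,3) (0,4) (1,0) (1,1) (1,2) (1,3) (1,4) (2,0) (2,1) (3,0) (3,1)] -> total=15
Click 3 (0,0) count=0: revealed 0 new [(none)] -> total=15
Click 4 (4,2) count=5: revealed 1 new [(4,2)] -> total=16

Answer: #####.
#####.
##...#
##....
..#...
......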